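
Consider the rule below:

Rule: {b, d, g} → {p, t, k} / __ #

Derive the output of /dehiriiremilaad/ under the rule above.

dehiriiremilaat

Scanning /dehiriiremilaad/: /d/ at position 1 is not in the conditioning environment; /d/ is a voiced stop in word-final position, so it devoices to [t].
Result: [dehiriiremilaat].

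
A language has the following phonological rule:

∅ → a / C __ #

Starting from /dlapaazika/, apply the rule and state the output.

No segment of /dlapaazika/ meets the structural description of the rule, so the form surfaces unchanged.

dlapaazika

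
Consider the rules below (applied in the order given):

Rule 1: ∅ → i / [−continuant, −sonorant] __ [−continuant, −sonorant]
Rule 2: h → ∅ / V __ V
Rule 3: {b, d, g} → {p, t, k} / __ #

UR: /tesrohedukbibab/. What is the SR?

tesroedukibibap

Rule 1 (stop-cluster i-epenthesis): /k/ and /b/ form a stop–stop cluster, so [i] is inserted between them. /tesrohedukbibab/ → tesrohedukibibab.
Rule 2 (intervocalic h-deletion): /h/ occurs between vowels /o/ and /e/, so it deletes. /tesrohedukibibab/ → tesroedukibibab.
Rule 3 (final devoicing): /b/ is a voiced stop in word-final position, so it devoices to [p]. /tesroedukibibab/ → tesroedukibibap.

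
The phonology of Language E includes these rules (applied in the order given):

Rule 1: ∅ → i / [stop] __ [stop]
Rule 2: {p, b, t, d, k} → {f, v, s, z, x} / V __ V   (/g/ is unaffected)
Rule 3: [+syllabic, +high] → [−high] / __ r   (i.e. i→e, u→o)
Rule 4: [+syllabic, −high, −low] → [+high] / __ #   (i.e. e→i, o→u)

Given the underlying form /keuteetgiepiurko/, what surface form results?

keuseesigiefiorku

Rule 1 (stop-cluster i-epenthesis): /t/ and /g/ form a stop–stop cluster, so [i] is inserted between them. /keuteetgiepiurko/ → keuteetigiepiurko.
Rule 2 (intervocalic spirantization): /t/ is a stop between vowels /u/ and /e/, so it spirantizes to the fricative [s]. /t/ is a stop between vowels /e/ and /i/, so it spirantizes to the fricative [s]. /p/ is a stop between vowels /e/ and /i/, so it spirantizes to the fricative [f]. /keuteetigiepiurko/ → keuseesigiefiurko.
Rule 3 (pre-rhotic lowering): /u/ is a high vowel immediately before /r/, so it lowers to [o]. /keuseesigiefiurko/ → keuseesigiefiorko.
Rule 4 (final vowel raising): /o/ is a mid vowel in word-final position, so it raises to [u]. /keuseesigiefiorko/ → keuseesigiefiorku.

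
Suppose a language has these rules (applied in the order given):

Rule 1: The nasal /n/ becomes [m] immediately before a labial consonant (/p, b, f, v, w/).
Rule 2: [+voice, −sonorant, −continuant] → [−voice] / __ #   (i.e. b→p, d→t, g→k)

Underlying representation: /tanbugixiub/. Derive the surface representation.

tambugixiup

Rule 1 (nasal place assimilation): /n/ precedes the labial consonant /b/, so it assimilates in place to [m]. /tanbugixiub/ → tambugixiub.
Rule 2 (final devoicing): /b/ is a voiced stop in word-final position, so it devoices to [p]. /tambugixiub/ → tambugixiup.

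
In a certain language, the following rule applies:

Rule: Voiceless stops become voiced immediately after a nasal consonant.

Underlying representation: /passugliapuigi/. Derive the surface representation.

passugliapuigi

No segment of /passugliapuigi/ meets the structural description of the rule, so the form surfaces unchanged.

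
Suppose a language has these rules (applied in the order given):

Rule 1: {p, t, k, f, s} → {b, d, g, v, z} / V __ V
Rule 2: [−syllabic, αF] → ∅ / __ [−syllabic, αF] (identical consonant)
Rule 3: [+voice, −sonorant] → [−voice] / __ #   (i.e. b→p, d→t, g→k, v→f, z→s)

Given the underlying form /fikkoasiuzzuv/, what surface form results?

fikoaziuzuf

Rule 1 (intervocalic voicing): /s/ is a voiceless obstruent between vowels /a/ and /i/, so it voices to [z]. /fikkoasiuzzuv/ → fikkoaziuzzuv.
Rule 2 (degemination): /kk/ is a geminate; the first /k/ deletes. /zz/ is a geminate; the first /z/ deletes. /fikkoaziuzzuv/ → fikoaziuzuv.
Rule 3 (final devoicing): /v/ is a voiced obstruent in word-final position, so it devoices to [f]. /fikoaziuzuv/ → fikoaziuzuf.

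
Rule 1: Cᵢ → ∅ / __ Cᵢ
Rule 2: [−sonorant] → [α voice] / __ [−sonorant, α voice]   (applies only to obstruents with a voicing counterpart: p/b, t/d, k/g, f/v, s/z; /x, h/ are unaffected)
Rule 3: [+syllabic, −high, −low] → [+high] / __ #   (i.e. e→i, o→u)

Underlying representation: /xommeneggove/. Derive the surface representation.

xomenegovi

Rule 1 (degemination): /mm/ is a geminate; the first /m/ deletes. /gg/ is a geminate; the first /g/ deletes. /xommeneggove/ → xomenegove.
Rule 2 (regressive voicing assimilation): no segment meets the environment; /xomenegove/ is unchanged.
Rule 3 (final vowel raising): /e/ is a mid vowel in word-final position, so it raises to [i]. /xomenegove/ → xomenegovi.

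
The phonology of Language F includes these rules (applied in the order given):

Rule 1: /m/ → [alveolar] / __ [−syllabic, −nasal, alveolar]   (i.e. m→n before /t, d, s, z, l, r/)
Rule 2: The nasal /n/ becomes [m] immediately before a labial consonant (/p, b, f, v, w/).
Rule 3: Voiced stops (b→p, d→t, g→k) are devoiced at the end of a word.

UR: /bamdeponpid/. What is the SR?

Rule 1 (nasal place assimilation): /m/ precedes the alveolar consonant /d/, so it assimilates in place to [n]. /bamdeponpid/ → bandeponpid.
Rule 2 (nasal place assimilation): /n/ precedes the labial consonant /p/, so it assimilates in place to [m]. /bandeponpid/ → bandepompid.
Rule 3 (final devoicing): /d/ is a voiced stop in word-final position, so it devoices to [t]. /bandepompid/ → bandepompit.

bandepompit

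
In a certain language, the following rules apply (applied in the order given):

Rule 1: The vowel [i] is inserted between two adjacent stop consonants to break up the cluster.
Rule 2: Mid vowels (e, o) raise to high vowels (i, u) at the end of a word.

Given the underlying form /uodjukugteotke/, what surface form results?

Rule 1 (stop-cluster i-epenthesis): /g/ and /t/ form a stop–stop cluster, so [i] is inserted between them. /t/ and /k/ form a stop–stop cluster, so [i] is inserted between them. /uodjukugteotke/ → uodjukugiteotike.
Rule 2 (final vowel raising): /e/ is a mid vowel in word-final position, so it raises to [i]. /uodjukugiteotike/ → uodjukugiteotiki.

uodjukugiteotiki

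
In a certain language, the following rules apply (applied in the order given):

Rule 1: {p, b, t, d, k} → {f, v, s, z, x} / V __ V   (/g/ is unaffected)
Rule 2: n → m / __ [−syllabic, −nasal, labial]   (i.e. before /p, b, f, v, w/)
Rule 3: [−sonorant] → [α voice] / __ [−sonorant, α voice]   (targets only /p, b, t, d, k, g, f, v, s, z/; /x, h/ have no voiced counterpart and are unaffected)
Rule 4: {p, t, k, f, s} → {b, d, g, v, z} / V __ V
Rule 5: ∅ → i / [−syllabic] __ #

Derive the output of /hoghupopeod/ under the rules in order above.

Rule 1 (intervocalic spirantization): /p/ is a stop between vowels /u/ and /o/, so it spirantizes to the fricative [f]. /p/ is a stop between vowels /o/ and /e/, so it spirantizes to the fricative [f]. /hoghupopeod/ → hoghufofeod.
Rule 2 (nasal place assimilation): no segment meets the environment; /hoghufofeod/ is unchanged.
Rule 3 (regressive voicing assimilation): /g/ precedes the voiceless obstruent /h/, so it devoices to [k] by assimilation. /hoghufofeod/ → hokhufofeod.
Rule 4 (intervocalic voicing): /f/ is a voiceless obstruent between vowels /u/ and /o/, so it voices to [v]. /f/ is a voiceless obstruent between vowels /o/ and /e/, so it voices to [v]. /hokhufofeod/ → hokhuvoveod.
Rule 5 (final i-epenthesis): the form ends in the consonant /d/, so [i] is inserted word-finally. /hokhuvoveod/ → hokhuvoveodi.

hokhuvoveodi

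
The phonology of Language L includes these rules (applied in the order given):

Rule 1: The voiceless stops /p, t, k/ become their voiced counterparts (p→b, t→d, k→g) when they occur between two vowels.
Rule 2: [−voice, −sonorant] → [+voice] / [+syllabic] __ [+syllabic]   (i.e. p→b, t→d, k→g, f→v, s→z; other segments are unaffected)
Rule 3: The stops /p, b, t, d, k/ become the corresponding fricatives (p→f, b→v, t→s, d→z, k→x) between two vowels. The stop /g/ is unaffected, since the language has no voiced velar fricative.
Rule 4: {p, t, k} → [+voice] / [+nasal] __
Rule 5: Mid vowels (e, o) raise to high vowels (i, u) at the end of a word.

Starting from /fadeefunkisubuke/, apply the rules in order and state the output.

fazeevungizuvugi

Rule 1 (intervocalic voicing): /k/ is a voiceless stop between vowels /u/ and /e/, so it voices to [g]. /fadeefunkisubuke/ → fadeefunkisubuge.
Rule 2 (intervocalic voicing): /f/ is a voiceless obstruent between vowels /e/ and /u/, so it voices to [v]. /s/ is a voiceless obstruent between vowels /i/ and /u/, so it voices to [z]. /fadeefunkisubuge/ → fadeevunkizubuge.
Rule 3 (intervocalic spirantization): /d/ is a stop between vowels /a/ and /e/, so it spirantizes to the fricative [z]. /b/ is a stop between vowels /u/ and /u/, so it spirantizes to the fricative [v]. /fadeevunkizubuge/ → fazeevunkizuvuge.
Rule 4 (post-nasal voicing): /k/ is a voiceless stop immediately after the nasal /n/, so it voices to [g]. /fazeevunkizuvuge/ → fazeevungizuvuge.
Rule 5 (final vowel raising): /e/ is a mid vowel in word-final position, so it raises to [i]. /fazeevungizuvuge/ → fazeevungizuvugi.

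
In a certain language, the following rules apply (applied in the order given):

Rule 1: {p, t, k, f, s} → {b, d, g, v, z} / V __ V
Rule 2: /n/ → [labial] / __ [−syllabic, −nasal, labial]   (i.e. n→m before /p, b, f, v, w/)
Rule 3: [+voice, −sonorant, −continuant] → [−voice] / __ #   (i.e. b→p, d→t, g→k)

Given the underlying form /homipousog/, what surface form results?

Rule 1 (intervocalic voicing): /p/ is a voiceless obstruent between vowels /i/ and /o/, so it voices to [b]. /s/ is a voiceless obstruent between vowels /u/ and /o/, so it voices to [z]. /homipousog/ → homibouzog.
Rule 2 (nasal place assimilation): no segment meets the environment; /homibouzog/ is unchanged.
Rule 3 (final devoicing): /g/ is a voiced stop in word-final position, so it devoices to [k]. /homibouzog/ → homibouzok.

homibouzok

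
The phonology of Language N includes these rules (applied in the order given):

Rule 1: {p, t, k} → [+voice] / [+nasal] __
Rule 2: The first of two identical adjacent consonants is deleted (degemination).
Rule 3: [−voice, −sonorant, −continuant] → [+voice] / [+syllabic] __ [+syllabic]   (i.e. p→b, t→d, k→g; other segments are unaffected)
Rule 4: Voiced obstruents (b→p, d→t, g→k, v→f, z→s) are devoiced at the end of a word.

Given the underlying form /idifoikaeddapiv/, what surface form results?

Rule 1 (post-nasal voicing): no segment meets the environment; /idifoikaeddapiv/ is unchanged.
Rule 2 (degemination): /dd/ is a geminate; the first /d/ deletes. /idifoikaeddapiv/ → idifoikaedapiv.
Rule 3 (intervocalic voicing): /k/ is a voiceless stop between vowels /i/ and /a/, so it voices to [g]. /p/ is a voiceless stop between vowels /a/ and /i/, so it voices to [b]. /idifoikaedapiv/ → idifoigaedabiv.
Rule 4 (final devoicing): /v/ is a voiced obstruent in word-final position, so it devoices to [f]. /idifoigaedabiv/ → idifoigaedabif.

idifoigaedabif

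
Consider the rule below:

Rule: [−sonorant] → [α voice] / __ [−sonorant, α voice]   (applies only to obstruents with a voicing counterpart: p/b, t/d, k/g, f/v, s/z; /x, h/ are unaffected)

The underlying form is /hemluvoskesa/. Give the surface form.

hemluvoskesa

No segment of /hemluvoskesa/ meets the structural description of the rule, so the form surfaces unchanged.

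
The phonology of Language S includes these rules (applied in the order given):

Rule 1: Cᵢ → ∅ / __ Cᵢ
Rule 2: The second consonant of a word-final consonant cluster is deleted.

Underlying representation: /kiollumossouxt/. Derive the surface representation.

kiolumosoux

Rule 1 (degemination): /ll/ is a geminate; the first /l/ deletes. /ss/ is a geminate; the first /s/ deletes. /kiollumossouxt/ → kiolumosouxt.
Rule 2 (final cluster simplification): /t/ is the second consonant of a word-final cluster /xt/, so it deletes. /kiolumosouxt/ → kiolumosoux.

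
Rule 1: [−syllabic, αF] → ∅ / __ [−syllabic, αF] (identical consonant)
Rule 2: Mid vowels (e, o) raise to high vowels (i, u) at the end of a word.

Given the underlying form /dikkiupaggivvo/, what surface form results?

dikiupagivu

Rule 1 (degemination): /kk/ is a geminate; the first /k/ deletes. /gg/ is a geminate; the first /g/ deletes. /vv/ is a geminate; the first /v/ deletes. /dikkiupaggivvo/ → dikiupagivo.
Rule 2 (final vowel raising): /o/ is a mid vowel in word-final position, so it raises to [u]. /dikiupagivo/ → dikiupagivu.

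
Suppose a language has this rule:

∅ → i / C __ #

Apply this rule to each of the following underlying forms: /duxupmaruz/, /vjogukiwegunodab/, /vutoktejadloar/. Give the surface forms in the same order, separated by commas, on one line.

/duxupmaruz/: the form ends in the consonant /z/, so [i] is inserted word-finally. → [duxupmaruzi].
/vjogukiwegunodab/: the form ends in the consonant /b/, so [i] is inserted word-finally. → [vjogukiwegunodabi].
/vutoktejadloar/: the form ends in the consonant /r/, so [i] is inserted word-finally. → [vutoktejadloari].

duxupmaruzi, vjogukiwegunodabi, vutoktejadloari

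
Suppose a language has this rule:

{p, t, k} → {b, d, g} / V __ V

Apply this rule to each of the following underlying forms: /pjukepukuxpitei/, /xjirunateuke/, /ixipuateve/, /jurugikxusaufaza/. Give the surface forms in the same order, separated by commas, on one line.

/pjukepukuxpitei/: /k/ is a voiceless stop between vowels /u/ and /e/, so it voices to [g]. /p/ is a voiceless stop between vowels /e/ and /u/, so it voices to [b]. /k/ is a voiceless stop between vowels /u/ and /u/, so it voices to [g]. /t/ is a voiceless stop between vowels /i/ and /e/, so it voices to [d]. → [pjugebuguxpidei].
/xjirunateuke/: /t/ is a voiceless stop between vowels /a/ and /e/, so it voices to [d]. /k/ is a voiceless stop between vowels /u/ and /e/, so it voices to [g]. → [xjirunadeuge].
/ixipuateve/: /p/ is a voiceless stop between vowels /i/ and /u/, so it voices to [b]. /t/ is a voiceless stop between vowels /a/ and /e/, so it voices to [d]. → [ixibuadeve].
/jurugikxusaufaza/: the rule's environment is not met; surfaces unchanged as [jurugikxusaufaza].

pjugebuguxpidei, xjirunadeuge, ixibuadeve, jurugikxusaufaza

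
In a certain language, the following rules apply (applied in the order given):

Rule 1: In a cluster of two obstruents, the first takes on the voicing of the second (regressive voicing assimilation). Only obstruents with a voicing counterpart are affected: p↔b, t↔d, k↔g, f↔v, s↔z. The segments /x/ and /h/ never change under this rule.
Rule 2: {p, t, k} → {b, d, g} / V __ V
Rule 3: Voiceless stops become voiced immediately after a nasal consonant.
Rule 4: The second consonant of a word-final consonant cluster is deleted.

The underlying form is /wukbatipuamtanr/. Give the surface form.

Rule 1 (regressive voicing assimilation): /k/ precedes the voiced obstruent /b/, so it voices to [g] by assimilation. /wukbatipuamtanr/ → wugbatipuamtanr.
Rule 2 (intervocalic voicing): /t/ is a voiceless stop between vowels /a/ and /i/, so it voices to [d]. /p/ is a voiceless stop between vowels /i/ and /u/, so it voices to [b]. /wugbatipuamtanr/ → wugbadibuamtanr.
Rule 3 (post-nasal voicing): /t/ is a voiceless stop immediately after the nasal /m/, so it voices to [d]. /wugbadibuamtanr/ → wugbadibuamdanr.
Rule 4 (final cluster simplification): /r/ is the second consonant of a word-final cluster /nr/, so it deletes. /wugbadibuamdanr/ → wugbadibuamdan.

wugbadibuamdan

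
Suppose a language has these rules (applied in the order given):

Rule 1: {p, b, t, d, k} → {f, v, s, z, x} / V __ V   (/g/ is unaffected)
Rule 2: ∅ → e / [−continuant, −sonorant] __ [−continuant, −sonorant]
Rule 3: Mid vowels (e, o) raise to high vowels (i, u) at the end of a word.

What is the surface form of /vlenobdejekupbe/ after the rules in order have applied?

vlenobedejexupebi

Rule 1 (intervocalic spirantization): /k/ is a stop between vowels /e/ and /u/, so it spirantizes to the fricative [x]. /vlenobdejekupbe/ → vlenobdejexupbe.
Rule 2 (stop-cluster e-epenthesis): /b/ and /d/ form a stop–stop cluster, so [e] is inserted between them. /p/ and /b/ form a stop–stop cluster, so [e] is inserted between them. /vlenobdejexupbe/ → vlenobedejexupebe.
Rule 3 (final vowel raising): /e/ is a mid vowel in word-final position, so it raises to [i]. /vlenobedejexupebe/ → vlenobedejexupebi.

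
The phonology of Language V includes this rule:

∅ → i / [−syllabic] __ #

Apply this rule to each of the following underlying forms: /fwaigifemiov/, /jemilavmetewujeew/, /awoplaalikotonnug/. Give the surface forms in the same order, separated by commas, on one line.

fwaigifemiovi, jemilavmetewujeewi, awoplaalikotonnugi

/fwaigifemiov/: the form ends in the consonant /v/, so [i] is inserted word-finally. → [fwaigifemiovi].
/jemilavmetewujeew/: the form ends in the consonant /w/, so [i] is inserted word-finally. → [jemilavmetewujeewi].
/awoplaalikotonnug/: the form ends in the consonant /g/, so [i] is inserted word-finally. → [awoplaalikotonnugi].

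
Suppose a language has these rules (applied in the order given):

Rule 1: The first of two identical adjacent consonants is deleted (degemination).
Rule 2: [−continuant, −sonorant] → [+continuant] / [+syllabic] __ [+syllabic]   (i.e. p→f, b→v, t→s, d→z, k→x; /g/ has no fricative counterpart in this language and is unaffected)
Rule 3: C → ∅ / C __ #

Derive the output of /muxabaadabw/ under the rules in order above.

muxavaazab

Rule 1 (degemination): no segment meets the environment; /muxabaadabw/ is unchanged.
Rule 2 (intervocalic spirantization): /b/ is a stop between vowels /a/ and /a/, so it spirantizes to the fricative [v]. /d/ is a stop between vowels /a/ and /a/, so it spirantizes to the fricative [z]. /muxabaadabw/ → muxavaazabw.
Rule 3 (final cluster simplification): /w/ is the second consonant of a word-final cluster /bw/, so it deletes. /muxavaazabw/ → muxavaazab.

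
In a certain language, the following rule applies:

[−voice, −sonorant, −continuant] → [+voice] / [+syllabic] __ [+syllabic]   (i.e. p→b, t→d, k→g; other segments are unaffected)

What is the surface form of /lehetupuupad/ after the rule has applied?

/t/ is a voiceless stop between vowels /e/ and /u/, so it voices to [d].
/p/ is a voiceless stop between vowels /u/ and /u/, so it voices to [b].
/p/ is a voiceless stop between vowels /u/ and /a/, so it voices to [b].
Surface form: [lehedubuubad].

lehedubuubad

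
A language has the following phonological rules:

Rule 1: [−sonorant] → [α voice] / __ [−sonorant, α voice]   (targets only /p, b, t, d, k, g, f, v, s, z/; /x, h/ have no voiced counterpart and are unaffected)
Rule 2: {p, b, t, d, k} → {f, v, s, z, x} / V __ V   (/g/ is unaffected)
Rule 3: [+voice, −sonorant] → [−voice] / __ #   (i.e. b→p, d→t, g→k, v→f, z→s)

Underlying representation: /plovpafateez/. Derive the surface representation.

Rule 1 (regressive voicing assimilation): /v/ precedes the voiceless obstruent /p/, so it devoices to [f] by assimilation. /plovpafateez/ → plofpafateez.
Rule 2 (intervocalic spirantization): /t/ is a stop between vowels /a/ and /e/, so it spirantizes to the fricative [s]. /plofpafateez/ → plofpafaseez.
Rule 3 (final devoicing): /z/ is a voiced obstruent in word-final position, so it devoices to [s]. /plofpafaseez/ → plofpafasees.

plofpafasees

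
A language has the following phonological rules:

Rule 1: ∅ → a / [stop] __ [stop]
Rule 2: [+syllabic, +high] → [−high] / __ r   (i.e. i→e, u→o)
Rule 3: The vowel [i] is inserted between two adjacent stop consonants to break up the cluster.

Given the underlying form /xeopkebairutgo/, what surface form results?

xeopakebaerutago

Rule 1 (stop-cluster a-epenthesis): /p/ and /k/ form a stop–stop cluster, so [a] is inserted between them. /t/ and /g/ form a stop–stop cluster, so [a] is inserted between them. /xeopkebairutgo/ → xeopakebairutago.
Rule 2 (pre-rhotic lowering): /i/ is a high vowel immediately before /r/, so it lowers to [e]. /xeopakebairutago/ → xeopakebaerutago.
Rule 3 (stop-cluster i-epenthesis): no segment meets the environment; /xeopakebaerutago/ is unchanged.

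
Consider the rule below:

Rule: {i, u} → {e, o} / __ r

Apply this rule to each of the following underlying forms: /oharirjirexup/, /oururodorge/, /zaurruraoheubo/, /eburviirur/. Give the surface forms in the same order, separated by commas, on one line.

oharerjerexup, oororodorge, zaorroraoheubo, eborvieror

/oharirjirexup/: /i/ is a high vowel immediately before /r/, so it lowers to [e]. /i/ is a high vowel immediately before /r/, so it lowers to [e]. → [oharerjerexup].
/oururodorge/: /u/ is a high vowel immediately before /r/, so it lowers to [o]. /u/ is a high vowel immediately before /r/, so it lowers to [o]. → [oororodorge].
/zaurruraoheubo/: /u/ is a high vowel immediately before /r/, so it lowers to [o]. /u/ is a high vowel immediately before /r/, so it lowers to [o]. → [zaorroraoheubo].
/eburviirur/: /u/ is a high vowel immediately before /r/, so it lowers to [o]. /i/ is a high vowel immediately before /r/, so it lowers to [e]. /u/ is a high vowel immediately before /r/, so it lowers to [o]. → [eborvieror].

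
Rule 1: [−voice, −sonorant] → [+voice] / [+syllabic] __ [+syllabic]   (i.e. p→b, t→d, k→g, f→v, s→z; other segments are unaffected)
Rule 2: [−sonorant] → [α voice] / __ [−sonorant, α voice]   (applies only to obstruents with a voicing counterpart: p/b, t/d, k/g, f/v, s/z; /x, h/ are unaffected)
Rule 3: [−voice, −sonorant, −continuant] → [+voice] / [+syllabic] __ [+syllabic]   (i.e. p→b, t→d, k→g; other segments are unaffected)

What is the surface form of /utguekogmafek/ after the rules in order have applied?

Rule 1 (intervocalic voicing): /k/ is a voiceless obstruent between vowels /e/ and /o/, so it voices to [g]. /f/ is a voiceless obstruent between vowels /a/ and /e/, so it voices to [v]. /utguekogmafek/ → utguegogmavek.
Rule 2 (regressive voicing assimilation): /t/ precedes the voiced obstruent /g/, so it voices to [d] by assimilation. /utguegogmavek/ → udguegogmavek.
Rule 3 (intervocalic voicing): no segment meets the environment; /udguegogmavek/ is unchanged.

udguegogmavek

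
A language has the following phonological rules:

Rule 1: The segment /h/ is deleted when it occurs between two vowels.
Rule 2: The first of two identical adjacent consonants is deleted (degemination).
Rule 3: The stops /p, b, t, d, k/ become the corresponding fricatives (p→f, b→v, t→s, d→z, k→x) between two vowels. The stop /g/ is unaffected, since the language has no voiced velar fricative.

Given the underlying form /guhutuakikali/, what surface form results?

guusuaxixali

Rule 1 (intervocalic h-deletion): /h/ occurs between vowels /u/ and /u/, so it deletes. /guhutuakikali/ → guutuakikali.
Rule 2 (degemination): no segment meets the environment; /guutuakikali/ is unchanged.
Rule 3 (intervocalic spirantization): /t/ is a stop between vowels /u/ and /u/, so it spirantizes to the fricative [s]. /k/ is a stop between vowels /a/ and /i/, so it spirantizes to the fricative [x]. /k/ is a stop between vowels /i/ and /a/, so it spirantizes to the fricative [x]. /guutuakikali/ → guusuaxixali.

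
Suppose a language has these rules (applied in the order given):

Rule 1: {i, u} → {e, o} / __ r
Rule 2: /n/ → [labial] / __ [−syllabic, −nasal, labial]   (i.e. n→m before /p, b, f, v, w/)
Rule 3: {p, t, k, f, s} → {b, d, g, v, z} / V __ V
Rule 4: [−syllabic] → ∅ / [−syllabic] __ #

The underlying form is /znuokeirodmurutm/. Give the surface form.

Rule 1 (pre-rhotic lowering): /i/ is a high vowel immediately before /r/, so it lowers to [e]. /u/ is a high vowel immediately before /r/, so it lowers to [o]. /znuokeirodmurutm/ → znuokeerodmorutm.
Rule 2 (nasal place assimilation): no segment meets the environment; /znuokeerodmorutm/ is unchanged.
Rule 3 (intervocalic voicing): /k/ is a voiceless obstruent between vowels /o/ and /e/, so it voices to [g]. /znuokeerodmorutm/ → znuogeerodmorutm.
Rule 4 (final cluster simplification): /m/ is the second consonant of a word-final cluster /tm/, so it deletes. /znuogeerodmorutm/ → znuogeerodmorut.

znuogeerodmorut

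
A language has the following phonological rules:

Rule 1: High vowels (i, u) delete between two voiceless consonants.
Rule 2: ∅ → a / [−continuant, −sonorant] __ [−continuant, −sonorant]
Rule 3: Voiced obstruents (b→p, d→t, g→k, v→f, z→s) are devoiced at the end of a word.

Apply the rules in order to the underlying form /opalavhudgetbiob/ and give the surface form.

opalavhudagetabiop

Rule 1 (high vowel syncope): no segment meets the environment; /opalavhudgetbiob/ is unchanged.
Rule 2 (stop-cluster a-epenthesis): /d/ and /g/ form a stop–stop cluster, so [a] is inserted between them. /t/ and /b/ form a stop–stop cluster, so [a] is inserted between them. /opalavhudgetbiob/ → opalavhudagetabiob.
Rule 3 (final devoicing): /b/ is a voiced obstruent in word-final position, so it devoices to [p]. /opalavhudagetabiob/ → opalavhudagetabiop.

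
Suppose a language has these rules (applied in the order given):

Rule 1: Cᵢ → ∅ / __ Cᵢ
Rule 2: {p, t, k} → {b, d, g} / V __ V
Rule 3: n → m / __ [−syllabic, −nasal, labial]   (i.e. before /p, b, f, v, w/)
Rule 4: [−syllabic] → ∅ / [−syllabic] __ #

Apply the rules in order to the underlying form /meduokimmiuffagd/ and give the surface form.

Rule 1 (degemination): /mm/ is a geminate; the first /m/ deletes. /ff/ is a geminate; the first /f/ deletes. /meduokimmiuffagd/ → meduokimiufagd.
Rule 2 (intervocalic voicing): /k/ is a voiceless stop between vowels /o/ and /i/, so it voices to [g]. /meduokimiufagd/ → meduogimiufagd.
Rule 3 (nasal place assimilation): no segment meets the environment; /meduogimiufagd/ is unchanged.
Rule 4 (final cluster simplification): /d/ is the second consonant of a word-final cluster /gd/, so it deletes. /meduogimiufagd/ → meduogimiufag.

meduogimiufag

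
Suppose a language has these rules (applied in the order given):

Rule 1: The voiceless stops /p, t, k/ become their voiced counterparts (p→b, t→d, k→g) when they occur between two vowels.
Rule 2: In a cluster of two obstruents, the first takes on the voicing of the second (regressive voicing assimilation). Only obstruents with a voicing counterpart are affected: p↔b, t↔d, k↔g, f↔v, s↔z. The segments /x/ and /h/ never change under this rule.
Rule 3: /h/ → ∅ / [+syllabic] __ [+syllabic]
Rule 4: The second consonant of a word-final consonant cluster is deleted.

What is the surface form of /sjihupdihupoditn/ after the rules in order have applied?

Rule 1 (intervocalic voicing): /p/ is a voiceless stop between vowels /u/ and /o/, so it voices to [b]. /sjihupdihupoditn/ → sjihupdihuboditn.
Rule 2 (regressive voicing assimilation): /p/ precedes the voiced obstruent /d/, so it voices to [b] by assimilation. /sjihupdihuboditn/ → sjihubdihuboditn.
Rule 3 (intervocalic h-deletion): /h/ occurs between vowels /i/ and /u/, so it deletes. /h/ occurs between vowels /i/ and /u/, so it deletes. /sjihubdihuboditn/ → sjiubdiuboditn.
Rule 4 (final cluster simplification): /n/ is the second consonant of a word-final cluster /tn/, so it deletes. /sjiubdiuboditn/ → sjiubdiubodit.

sjiubdiubodit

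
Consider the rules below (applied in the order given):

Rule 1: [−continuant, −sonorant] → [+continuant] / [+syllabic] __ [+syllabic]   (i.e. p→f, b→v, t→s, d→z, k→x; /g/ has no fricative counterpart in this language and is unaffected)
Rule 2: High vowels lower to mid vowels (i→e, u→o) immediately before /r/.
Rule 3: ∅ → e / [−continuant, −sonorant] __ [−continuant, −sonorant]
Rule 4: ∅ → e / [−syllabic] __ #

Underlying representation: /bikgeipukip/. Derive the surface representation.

Rule 1 (intervocalic spirantization): /p/ is a stop between vowels /i/ and /u/, so it spirantizes to the fricative [f]. /k/ is a stop between vowels /u/ and /i/, so it spirantizes to the fricative [x]. /bikgeipukip/ → bikgeifuxip.
Rule 2 (pre-rhotic lowering): no segment meets the environment; /bikgeifuxip/ is unchanged.
Rule 3 (stop-cluster e-epenthesis): /k/ and /g/ form a stop–stop cluster, so [e] is inserted between them. /bikgeifuxip/ → bikegeifuxip.
Rule 4 (final e-epenthesis): the form ends in the consonant /p/, so [e] is inserted word-finally. /bikegeifuxip/ → bikegeifuxipe.

bikegeifuxipe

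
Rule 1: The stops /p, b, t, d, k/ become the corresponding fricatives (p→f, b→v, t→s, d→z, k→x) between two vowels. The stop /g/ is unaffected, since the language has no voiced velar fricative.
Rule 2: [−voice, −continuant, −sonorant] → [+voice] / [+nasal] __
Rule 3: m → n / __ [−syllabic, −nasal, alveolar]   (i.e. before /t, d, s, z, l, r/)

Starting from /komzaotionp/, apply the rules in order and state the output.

konzaosionb

Rule 1 (intervocalic spirantization): /t/ is a stop between vowels /o/ and /i/, so it spirantizes to the fricative [s]. /komzaotionp/ → komzaosionp.
Rule 2 (post-nasal voicing): /p/ is a voiceless stop immediately after the nasal /n/, so it voices to [b]. /komzaosionp/ → komzaosionb.
Rule 3 (nasal place assimilation): /m/ precedes the alveolar consonant /z/, so it assimilates in place to [n]. /komzaosionb/ → konzaosionb.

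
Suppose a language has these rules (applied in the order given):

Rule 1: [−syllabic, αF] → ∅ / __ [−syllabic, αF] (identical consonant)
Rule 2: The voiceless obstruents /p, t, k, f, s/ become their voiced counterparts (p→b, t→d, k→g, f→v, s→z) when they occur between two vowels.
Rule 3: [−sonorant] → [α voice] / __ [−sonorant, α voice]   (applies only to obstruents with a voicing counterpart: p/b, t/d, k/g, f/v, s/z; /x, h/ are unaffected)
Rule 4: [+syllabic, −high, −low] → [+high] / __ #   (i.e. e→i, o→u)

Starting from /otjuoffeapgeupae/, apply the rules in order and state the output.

Rule 1 (degemination): /ff/ is a geminate; the first /f/ deletes. /otjuoffeapgeupae/ → otjuofeapgeupae.
Rule 2 (intervocalic voicing): /f/ is a voiceless obstruent between vowels /o/ and /e/, so it voices to [v]. /p/ is a voiceless obstruent between vowels /u/ and /a/, so it voices to [b]. /otjuofeapgeupae/ → otjuoveapgeubae.
Rule 3 (regressive voicing assimilation): /p/ precedes the voiced obstruent /g/, so it voices to [b] by assimilation. /otjuoveapgeubae/ → otjuoveabgeubae.
Rule 4 (final vowel raising): /e/ is a mid vowel in word-final position, so it raises to [i]. /otjuoveabgeubae/ → otjuoveabgeubai.

otjuoveabgeubai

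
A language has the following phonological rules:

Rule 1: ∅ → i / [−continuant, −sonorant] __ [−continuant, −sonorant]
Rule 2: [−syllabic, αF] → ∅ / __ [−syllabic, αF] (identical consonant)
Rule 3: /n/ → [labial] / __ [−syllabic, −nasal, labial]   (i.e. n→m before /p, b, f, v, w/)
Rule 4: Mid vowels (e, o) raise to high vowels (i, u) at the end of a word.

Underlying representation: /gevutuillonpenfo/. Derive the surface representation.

gevutuilompemfu

Rule 1 (stop-cluster i-epenthesis): no segment meets the environment; /gevutuillonpenfo/ is unchanged.
Rule 2 (degemination): /ll/ is a geminate; the first /l/ deletes. /gevutuillonpenfo/ → gevutuilonpenfo.
Rule 3 (nasal place assimilation): /n/ precedes the labial consonant /p/, so it assimilates in place to [m]. /n/ precedes the labial consonant /f/, so it assimilates in place to [m]. /gevutuilonpenfo/ → gevutuilompemfo.
Rule 4 (final vowel raising): /o/ is a mid vowel in word-final position, so it raises to [u]. /gevutuilompemfo/ → gevutuilompemfu.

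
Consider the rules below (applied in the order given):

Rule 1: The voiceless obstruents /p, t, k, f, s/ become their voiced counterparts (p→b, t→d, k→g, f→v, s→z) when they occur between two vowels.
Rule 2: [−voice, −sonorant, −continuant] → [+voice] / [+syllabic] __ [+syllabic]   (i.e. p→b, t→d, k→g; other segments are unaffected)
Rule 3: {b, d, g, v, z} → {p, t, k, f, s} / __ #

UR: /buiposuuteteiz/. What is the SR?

Rule 1 (intervocalic voicing): /p/ is a voiceless obstruent between vowels /i/ and /o/, so it voices to [b]. /s/ is a voiceless obstruent between vowels /o/ and /u/, so it voices to [z]. /t/ is a voiceless obstruent between vowels /u/ and /e/, so it voices to [d]. /t/ is a voiceless obstruent between vowels /e/ and /e/, so it voices to [d]. /buiposuuteteiz/ → buibozuudedeiz.
Rule 2 (intervocalic voicing): no segment meets the environment; /buibozuudedeiz/ is unchanged.
Rule 3 (final devoicing): /z/ is a voiced obstruent in word-final position, so it devoices to [s]. /buibozuudedeiz/ → buibozuudedeis.

buibozuudedeis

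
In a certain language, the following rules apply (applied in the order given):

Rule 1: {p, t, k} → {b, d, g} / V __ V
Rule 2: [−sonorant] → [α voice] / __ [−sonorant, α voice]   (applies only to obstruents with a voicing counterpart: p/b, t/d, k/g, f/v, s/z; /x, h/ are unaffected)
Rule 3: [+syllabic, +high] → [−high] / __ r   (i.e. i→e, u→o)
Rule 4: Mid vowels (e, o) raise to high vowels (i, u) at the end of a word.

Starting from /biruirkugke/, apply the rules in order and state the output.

beruerkukki

Rule 1 (intervocalic voicing): no segment meets the environment; /biruirkugke/ is unchanged.
Rule 2 (regressive voicing assimilation): /g/ precedes the voiceless obstruent /k/, so it devoices to [k] by assimilation. /biruirkugke/ → biruirkukke.
Rule 3 (pre-rhotic lowering): /i/ is a high vowel immediately before /r/, so it lowers to [e]. /i/ is a high vowel immediately before /r/, so it lowers to [e]. /biruirkukke/ → beruerkukke.
Rule 4 (final vowel raising): /e/ is a mid vowel in word-final position, so it raises to [i]. /beruerkukke/ → beruerkukki.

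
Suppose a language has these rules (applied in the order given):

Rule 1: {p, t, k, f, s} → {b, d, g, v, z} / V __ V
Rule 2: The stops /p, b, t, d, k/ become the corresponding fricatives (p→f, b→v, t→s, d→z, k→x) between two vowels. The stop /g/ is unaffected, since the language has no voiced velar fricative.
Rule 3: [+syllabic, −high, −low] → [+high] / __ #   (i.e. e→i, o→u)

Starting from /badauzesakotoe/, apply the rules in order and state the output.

bazauzezagozoi

Rule 1 (intervocalic voicing): /s/ is a voiceless obstruent between vowels /e/ and /a/, so it voices to [z]. /k/ is a voiceless obstruent between vowels /a/ and /o/, so it voices to [g]. /t/ is a voiceless obstruent between vowels /o/ and /o/, so it voices to [d]. /badauzesakotoe/ → badauzezagodoe.
Rule 2 (intervocalic spirantization): /d/ is a stop between vowels /a/ and /a/, so it spirantizes to the fricative [z]. /d/ is a stop between vowels /o/ and /o/, so it spirantizes to the fricative [z]. /badauzezagodoe/ → bazauzezagozoe.
Rule 3 (final vowel raising): /e/ is a mid vowel in word-final position, so it raises to [i]. /bazauzezagozoe/ → bazauzezagozoi.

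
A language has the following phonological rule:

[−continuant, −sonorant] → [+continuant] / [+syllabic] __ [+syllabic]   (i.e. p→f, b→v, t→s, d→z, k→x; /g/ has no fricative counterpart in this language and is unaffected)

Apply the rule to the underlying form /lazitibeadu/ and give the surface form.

lazisiveazu

/t/ is a stop between vowels /i/ and /i/, so it spirantizes to the fricative [s].
/b/ is a stop between vowels /i/ and /e/, so it spirantizes to the fricative [v].
/d/ is a stop between vowels /a/ and /u/, so it spirantizes to the fricative [z].
Surface form: [lazisiveazu].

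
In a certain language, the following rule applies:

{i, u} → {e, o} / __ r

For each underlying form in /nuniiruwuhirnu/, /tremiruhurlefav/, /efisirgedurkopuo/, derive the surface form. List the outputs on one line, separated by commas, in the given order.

nunieruwuhernu, tremeruhorlefav, efisergedorkopuo

/nuniiruwuhirnu/: /i/ is a high vowel immediately before /r/, so it lowers to [e]. /i/ is a high vowel immediately before /r/, so it lowers to [e]. → [nunieruwuhernu].
/tremiruhurlefav/: /i/ is a high vowel immediately before /r/, so it lowers to [e]. /u/ is a high vowel immediately before /r/, so it lowers to [o]. → [tremeruhorlefav].
/efisirgedurkopuo/: /i/ is a high vowel immediately before /r/, so it lowers to [e]. /u/ is a high vowel immediately before /r/, so it lowers to [o]. → [efisergedorkopuo].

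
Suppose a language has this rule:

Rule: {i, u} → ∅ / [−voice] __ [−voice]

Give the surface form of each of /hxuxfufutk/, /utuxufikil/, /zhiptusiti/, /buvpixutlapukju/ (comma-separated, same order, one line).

/hxuxfufutk/: /u/ is a high vowel flanked by voiceless consonants /x/ and /x/, so it deletes. /u/ is a high vowel flanked by voiceless consonants /f/ and /f/, so it deletes. /u/ is a high vowel flanked by voiceless consonants /f/ and /t/, so it deletes. → [hxxfftk].
/utuxufikil/: /u/ is a high vowel flanked by voiceless consonants /t/ and /x/, so it deletes. /u/ is a high vowel flanked by voiceless consonants /x/ and /f/, so it deletes. /i/ is a high vowel flanked by voiceless consonants /f/ and /k/, so it deletes. → [utxfkil].
/zhiptusiti/: /i/ is a high vowel flanked by voiceless consonants /h/ and /p/, so it deletes. /u/ is a high vowel flanked by voiceless consonants /t/ and /s/, so it deletes. /i/ is a high vowel flanked by voiceless consonants /s/ and /t/, so it deletes. → [zhptsti].
/buvpixutlapukju/: /i/ is a high vowel flanked by voiceless consonants /p/ and /x/, so it deletes. /u/ is a high vowel flanked by voiceless consonants /x/ and /t/, so it deletes. /u/ is a high vowel flanked by voiceless consonants /p/ and /k/, so it deletes. → [buvpxtlapkju].

hxxfftk, utxfkil, zhptsti, buvpxtlapkju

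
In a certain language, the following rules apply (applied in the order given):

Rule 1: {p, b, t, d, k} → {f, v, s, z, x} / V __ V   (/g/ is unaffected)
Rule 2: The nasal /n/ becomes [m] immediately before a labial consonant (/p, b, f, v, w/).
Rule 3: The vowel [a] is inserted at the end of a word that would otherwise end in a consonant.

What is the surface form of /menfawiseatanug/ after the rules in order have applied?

Rule 1 (intervocalic spirantization): /t/ is a stop between vowels /a/ and /a/, so it spirantizes to the fricative [s]. /menfawiseatanug/ → menfawiseasanug.
Rule 2 (nasal place assimilation): /n/ precedes the labial consonant /f/, so it assimilates in place to [m]. /menfawiseasanug/ → memfawiseasanug.
Rule 3 (final a-epenthesis): the form ends in the consonant /g/, so [a] is inserted word-finally. /memfawiseasanug/ → memfawiseasanuga.

memfawiseasanuga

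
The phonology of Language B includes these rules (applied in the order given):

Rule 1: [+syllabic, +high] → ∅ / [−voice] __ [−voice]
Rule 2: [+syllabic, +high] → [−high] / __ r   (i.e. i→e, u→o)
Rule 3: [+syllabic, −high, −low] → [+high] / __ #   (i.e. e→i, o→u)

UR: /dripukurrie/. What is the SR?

Rule 1 (high vowel syncope): /u/ is a high vowel flanked by voiceless consonants /p/ and /k/, so it deletes. /dripukurrie/ → dripkurrie.
Rule 2 (pre-rhotic lowering): /u/ is a high vowel immediately before /r/, so it lowers to [o]. /dripkurrie/ → dripkorrie.
Rule 3 (final vowel raising): /e/ is a mid vowel in word-final position, so it raises to [i]. /dripkorrie/ → dripkorrii.

dripkorrii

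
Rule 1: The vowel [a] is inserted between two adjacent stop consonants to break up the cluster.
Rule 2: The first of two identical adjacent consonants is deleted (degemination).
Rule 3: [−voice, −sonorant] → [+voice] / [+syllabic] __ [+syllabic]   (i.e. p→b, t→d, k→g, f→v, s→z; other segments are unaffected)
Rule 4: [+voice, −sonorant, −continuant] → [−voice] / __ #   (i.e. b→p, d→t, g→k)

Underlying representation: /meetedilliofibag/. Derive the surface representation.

Rule 1 (stop-cluster a-epenthesis): no segment meets the environment; /meetedilliofibag/ is unchanged.
Rule 2 (degemination): /ll/ is a geminate; the first /l/ deletes. /meetedilliofibag/ → meetediliofibag.
Rule 3 (intervocalic voicing): /t/ is a voiceless obstruent between vowels /e/ and /e/, so it voices to [d]. /f/ is a voiceless obstruent between vowels /o/ and /i/, so it voices to [v]. /meetediliofibag/ → meedediliovibag.
Rule 4 (final devoicing): /g/ is a voiced stop in word-final position, so it devoices to [k]. /meedediliovibag/ → meedediliovibak.

meedediliovibak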